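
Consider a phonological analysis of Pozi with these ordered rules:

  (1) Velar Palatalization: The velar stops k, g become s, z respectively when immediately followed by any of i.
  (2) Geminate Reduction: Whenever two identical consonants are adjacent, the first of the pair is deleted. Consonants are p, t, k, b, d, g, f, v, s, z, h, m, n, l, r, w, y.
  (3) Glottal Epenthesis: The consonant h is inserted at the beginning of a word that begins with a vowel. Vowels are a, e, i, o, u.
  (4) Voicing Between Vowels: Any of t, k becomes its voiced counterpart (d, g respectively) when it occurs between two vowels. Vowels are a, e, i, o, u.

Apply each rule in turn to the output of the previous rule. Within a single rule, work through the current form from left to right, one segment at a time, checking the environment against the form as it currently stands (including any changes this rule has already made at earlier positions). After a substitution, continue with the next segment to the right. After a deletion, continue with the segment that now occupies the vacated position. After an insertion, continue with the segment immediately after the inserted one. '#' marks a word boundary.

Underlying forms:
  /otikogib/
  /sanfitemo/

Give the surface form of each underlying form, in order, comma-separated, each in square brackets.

/otikogib/:
  (1) Velar Palatalization: [otikogib] → [otikozib]
  (2) Geminate Reduction: no change — [otikozib]
  (3) Glottal Epenthesis: [otikozib] → [hotikozib]
  (4) Voicing Between Vowels: [hotikozib] → [hodigozib]
/sanfitemo/:
  (1) Velar Palatalization: no change — [sanfitemo]
  (2) Geminate Reduction: no change — [sanfitemo]
  (3) Glottal Epenthesis: no change — [sanfitemo]
  (4) Voicing Between Vowels: [sanfitemo] → [sanfidemo]

[hodigozib], [sanfidemo]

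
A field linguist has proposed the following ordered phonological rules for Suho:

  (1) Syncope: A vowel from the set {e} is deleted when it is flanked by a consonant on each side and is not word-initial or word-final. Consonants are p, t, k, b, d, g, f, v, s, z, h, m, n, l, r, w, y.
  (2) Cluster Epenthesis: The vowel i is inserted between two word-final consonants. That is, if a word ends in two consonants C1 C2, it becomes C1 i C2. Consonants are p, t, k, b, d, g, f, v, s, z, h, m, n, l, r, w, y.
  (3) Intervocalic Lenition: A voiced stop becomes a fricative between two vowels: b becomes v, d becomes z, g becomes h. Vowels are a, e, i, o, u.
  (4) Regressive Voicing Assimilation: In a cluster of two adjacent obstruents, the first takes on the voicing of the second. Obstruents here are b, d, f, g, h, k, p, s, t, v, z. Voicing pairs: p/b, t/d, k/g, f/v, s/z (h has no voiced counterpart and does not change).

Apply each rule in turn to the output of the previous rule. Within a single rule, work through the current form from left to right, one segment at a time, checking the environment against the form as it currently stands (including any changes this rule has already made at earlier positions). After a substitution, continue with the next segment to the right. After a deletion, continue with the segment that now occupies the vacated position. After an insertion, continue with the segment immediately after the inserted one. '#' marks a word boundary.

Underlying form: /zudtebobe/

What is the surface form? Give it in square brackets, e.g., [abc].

[zutdbove]

(1) Syncope: [zudtebobe] → [zudtbobe]
(2) Cluster Epenthesis: no change — [zudtbobe]
(3) Intervocalic Lenition: [zudtbobe] → [zudtbove]
(4) Regressive Voicing Assimilation: [zudtbove] → [zutdbove]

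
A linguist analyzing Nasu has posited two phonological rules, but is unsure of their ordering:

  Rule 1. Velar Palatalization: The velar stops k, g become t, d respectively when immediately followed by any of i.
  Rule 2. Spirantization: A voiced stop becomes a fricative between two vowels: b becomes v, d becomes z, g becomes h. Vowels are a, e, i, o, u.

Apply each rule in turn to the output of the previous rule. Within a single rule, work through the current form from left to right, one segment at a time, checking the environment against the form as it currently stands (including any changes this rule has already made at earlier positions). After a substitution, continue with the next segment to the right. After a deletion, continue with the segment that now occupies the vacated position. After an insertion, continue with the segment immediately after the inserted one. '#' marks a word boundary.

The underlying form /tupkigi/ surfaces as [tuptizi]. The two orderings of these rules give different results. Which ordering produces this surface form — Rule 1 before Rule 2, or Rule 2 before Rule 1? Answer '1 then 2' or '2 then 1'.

1 then 2

Order 1 then 2:
  1 Velar Palatalization: [tupkigi] → [tuptidi]
  2 Spirantization: [tuptidi] → [tuptizi]
  result: [tuptizi]
Order 2 then 1:
  2 Spirantization: [tupkigi] → [tupkihi]
  1 Velar Palatalization: [tupkihi] → [tuptihi]
  result: [tuptihi]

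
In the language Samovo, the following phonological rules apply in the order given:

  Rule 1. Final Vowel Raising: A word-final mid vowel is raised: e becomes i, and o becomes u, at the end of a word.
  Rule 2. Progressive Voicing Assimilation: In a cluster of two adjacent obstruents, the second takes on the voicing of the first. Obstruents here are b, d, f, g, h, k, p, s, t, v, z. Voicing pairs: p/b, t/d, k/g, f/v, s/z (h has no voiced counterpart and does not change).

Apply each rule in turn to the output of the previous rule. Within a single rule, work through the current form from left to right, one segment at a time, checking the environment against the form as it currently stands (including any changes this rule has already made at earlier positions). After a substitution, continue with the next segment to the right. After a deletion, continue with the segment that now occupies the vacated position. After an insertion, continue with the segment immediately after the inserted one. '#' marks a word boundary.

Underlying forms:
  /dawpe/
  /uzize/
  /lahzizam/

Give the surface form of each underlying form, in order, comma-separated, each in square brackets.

[dawpi], [uzizi], [lahsizam]

/dawpe/:
  Rule 1 Final Vowel Raising: [dawpe] → [dawpi]
  Rule 2 Progressive Voicing Assimilation: no change — [dawpi]
/uzize/:
  Rule 1 Final Vowel Raising: [uzize] → [uzizi]
  Rule 2 Progressive Voicing Assimilation: no change — [uzizi]
/lahzizam/:
  Rule 1 Final Vowel Raising: no change — [lahzizam]
  Rule 2 Progressive Voicing Assimilation: [lahzizam] → [lahsizam]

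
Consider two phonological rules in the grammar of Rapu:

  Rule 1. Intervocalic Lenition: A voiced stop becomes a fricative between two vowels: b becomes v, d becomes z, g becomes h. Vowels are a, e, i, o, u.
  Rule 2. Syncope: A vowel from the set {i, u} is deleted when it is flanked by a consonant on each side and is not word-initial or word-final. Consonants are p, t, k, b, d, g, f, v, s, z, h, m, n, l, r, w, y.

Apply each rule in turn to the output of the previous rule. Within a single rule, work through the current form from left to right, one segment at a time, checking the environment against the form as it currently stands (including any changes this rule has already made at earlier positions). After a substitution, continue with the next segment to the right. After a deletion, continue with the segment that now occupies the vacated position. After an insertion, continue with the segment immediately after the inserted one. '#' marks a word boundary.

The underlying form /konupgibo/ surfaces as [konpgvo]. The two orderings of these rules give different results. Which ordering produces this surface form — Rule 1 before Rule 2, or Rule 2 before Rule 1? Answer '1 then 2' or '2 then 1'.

1 then 2

Order 1 then 2:
  1 Intervocalic Lenition: [konupgibo] → [konupgivo]
  2 Syncope: [konupgivo] → [konpgvo]
  result: [konpgvo]
Order 2 then 1:
  2 Syncope: [konupgibo] → [konpgbo]
  1 Intervocalic Lenition: no change — [konpgbo]
  result: [konpgbo]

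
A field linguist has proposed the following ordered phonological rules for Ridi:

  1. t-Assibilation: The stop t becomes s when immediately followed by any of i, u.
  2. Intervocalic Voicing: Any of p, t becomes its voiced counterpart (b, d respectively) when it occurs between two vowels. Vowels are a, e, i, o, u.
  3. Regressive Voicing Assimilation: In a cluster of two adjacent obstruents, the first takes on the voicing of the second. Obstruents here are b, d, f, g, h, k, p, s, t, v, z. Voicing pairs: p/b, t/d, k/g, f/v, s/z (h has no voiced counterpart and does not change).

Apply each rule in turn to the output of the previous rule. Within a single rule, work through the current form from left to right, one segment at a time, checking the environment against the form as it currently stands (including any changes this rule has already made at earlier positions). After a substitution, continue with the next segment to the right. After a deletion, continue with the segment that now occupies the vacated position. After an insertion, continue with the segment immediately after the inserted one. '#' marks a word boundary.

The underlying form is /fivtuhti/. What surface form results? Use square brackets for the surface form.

[fifsuhsi]

1 t-Assibilation: [fivtuhti] → [fivsuhsi]
2 Intervocalic Voicing: no change — [fivsuhsi]
3 Regressive Voicing Assimilation: [fivsuhsi] → [fifsuhsi]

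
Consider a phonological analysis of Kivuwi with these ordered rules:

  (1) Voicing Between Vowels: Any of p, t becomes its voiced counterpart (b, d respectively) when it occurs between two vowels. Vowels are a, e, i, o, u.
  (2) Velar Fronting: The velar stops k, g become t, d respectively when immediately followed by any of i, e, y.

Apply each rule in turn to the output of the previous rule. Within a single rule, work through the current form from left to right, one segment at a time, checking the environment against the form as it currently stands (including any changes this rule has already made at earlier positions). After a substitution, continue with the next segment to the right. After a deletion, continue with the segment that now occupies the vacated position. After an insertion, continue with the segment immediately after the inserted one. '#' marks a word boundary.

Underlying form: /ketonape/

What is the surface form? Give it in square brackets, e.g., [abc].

[tedonabe]

(1) Voicing Between Vowels: [ketonape] → [kedonabe]
(2) Velar Fronting: [kedonabe] → [tedonabe]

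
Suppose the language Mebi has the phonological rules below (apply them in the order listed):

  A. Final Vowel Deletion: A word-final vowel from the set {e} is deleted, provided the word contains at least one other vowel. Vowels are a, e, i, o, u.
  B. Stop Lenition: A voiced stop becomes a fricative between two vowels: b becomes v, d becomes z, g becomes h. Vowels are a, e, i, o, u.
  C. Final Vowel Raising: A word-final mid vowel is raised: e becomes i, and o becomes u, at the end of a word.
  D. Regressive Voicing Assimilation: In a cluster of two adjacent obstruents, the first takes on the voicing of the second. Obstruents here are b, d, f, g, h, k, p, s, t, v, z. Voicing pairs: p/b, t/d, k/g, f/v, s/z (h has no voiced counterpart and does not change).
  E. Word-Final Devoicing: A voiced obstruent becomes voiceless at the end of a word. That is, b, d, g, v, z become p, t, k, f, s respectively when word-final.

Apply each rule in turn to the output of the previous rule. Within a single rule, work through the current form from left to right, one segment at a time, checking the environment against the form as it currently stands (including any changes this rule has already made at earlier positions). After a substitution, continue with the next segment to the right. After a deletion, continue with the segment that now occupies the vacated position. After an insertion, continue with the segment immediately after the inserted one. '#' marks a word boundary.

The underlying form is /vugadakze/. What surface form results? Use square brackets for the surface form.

A Final Vowel Deletion: [vugadakze] → [vugadakz]
B Stop Lenition: [vugadakz] → [vuhazakz]
C Final Vowel Raising: no change — [vuhazakz]
D Regressive Voicing Assimilation: [vuhazakz] → [vuhazagz]
E Word-Final Devoicing: [vuhazagz] → [vuhazags]

[vuhazags]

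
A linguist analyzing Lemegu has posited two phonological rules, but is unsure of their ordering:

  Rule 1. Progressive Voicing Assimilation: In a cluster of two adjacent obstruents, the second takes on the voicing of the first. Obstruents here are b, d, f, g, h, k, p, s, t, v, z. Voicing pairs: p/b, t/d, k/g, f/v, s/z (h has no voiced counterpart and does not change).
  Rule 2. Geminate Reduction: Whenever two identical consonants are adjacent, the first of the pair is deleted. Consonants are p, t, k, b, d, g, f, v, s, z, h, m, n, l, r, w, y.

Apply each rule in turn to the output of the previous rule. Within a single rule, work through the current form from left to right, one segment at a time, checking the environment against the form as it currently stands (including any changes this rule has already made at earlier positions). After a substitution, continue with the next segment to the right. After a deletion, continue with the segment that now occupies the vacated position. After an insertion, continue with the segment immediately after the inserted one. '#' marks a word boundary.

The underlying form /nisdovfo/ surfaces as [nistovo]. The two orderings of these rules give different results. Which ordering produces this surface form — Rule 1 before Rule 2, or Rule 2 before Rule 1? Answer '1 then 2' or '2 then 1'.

Order 1 then 2:
  1 Progressive Voicing Assimilation: [nisdovfo] → [nistovvo]
  2 Geminate Reduction: [nistovvo] → [nistovo]
  result: [nistovo]
Order 2 then 1:
  2 Geminate Reduction: no change — [nisdovfo]
  1 Progressive Voicing Assimilation: [nisdovfo] → [nistovvo]
  result: [nistovvo]

1 then 2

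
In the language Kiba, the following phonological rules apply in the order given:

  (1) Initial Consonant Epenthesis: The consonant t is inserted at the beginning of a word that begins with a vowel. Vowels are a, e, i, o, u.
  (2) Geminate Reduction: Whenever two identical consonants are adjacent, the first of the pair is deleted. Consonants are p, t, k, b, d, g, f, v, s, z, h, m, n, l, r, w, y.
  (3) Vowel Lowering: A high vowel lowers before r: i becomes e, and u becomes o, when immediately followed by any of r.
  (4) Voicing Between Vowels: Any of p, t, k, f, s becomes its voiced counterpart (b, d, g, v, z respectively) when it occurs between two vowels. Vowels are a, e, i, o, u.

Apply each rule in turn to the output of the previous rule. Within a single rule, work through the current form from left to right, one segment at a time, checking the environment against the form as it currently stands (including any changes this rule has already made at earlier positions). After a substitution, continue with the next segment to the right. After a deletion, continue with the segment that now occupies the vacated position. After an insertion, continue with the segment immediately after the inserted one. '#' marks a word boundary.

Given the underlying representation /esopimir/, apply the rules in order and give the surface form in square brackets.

[tezobimer]

(1) Initial Consonant Epenthesis: [esopimir] → [tesopimir]
(2) Geminate Reduction: no change — [tesopimir]
(3) Vowel Lowering: [tesopimir] → [tesopimer]
(4) Voicing Between Vowels: [tesopimer] → [tezobimer]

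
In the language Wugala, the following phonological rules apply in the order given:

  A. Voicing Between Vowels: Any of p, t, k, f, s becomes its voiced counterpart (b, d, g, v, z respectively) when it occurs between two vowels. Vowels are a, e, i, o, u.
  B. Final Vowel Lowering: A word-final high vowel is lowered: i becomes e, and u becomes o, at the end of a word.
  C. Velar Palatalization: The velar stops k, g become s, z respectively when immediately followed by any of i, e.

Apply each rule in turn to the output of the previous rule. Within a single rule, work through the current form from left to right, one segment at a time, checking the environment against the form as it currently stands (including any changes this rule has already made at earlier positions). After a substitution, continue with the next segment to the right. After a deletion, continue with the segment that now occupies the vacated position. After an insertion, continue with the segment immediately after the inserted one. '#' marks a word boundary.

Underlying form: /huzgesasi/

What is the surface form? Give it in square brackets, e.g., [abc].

[huzzezaze]

A Voicing Between Vowels: [huzgesasi] → [huzgezazi]
B Final Vowel Lowering: [huzgezazi] → [huzgezaze]
C Velar Palatalization: [huzgezaze] → [huzzezaze]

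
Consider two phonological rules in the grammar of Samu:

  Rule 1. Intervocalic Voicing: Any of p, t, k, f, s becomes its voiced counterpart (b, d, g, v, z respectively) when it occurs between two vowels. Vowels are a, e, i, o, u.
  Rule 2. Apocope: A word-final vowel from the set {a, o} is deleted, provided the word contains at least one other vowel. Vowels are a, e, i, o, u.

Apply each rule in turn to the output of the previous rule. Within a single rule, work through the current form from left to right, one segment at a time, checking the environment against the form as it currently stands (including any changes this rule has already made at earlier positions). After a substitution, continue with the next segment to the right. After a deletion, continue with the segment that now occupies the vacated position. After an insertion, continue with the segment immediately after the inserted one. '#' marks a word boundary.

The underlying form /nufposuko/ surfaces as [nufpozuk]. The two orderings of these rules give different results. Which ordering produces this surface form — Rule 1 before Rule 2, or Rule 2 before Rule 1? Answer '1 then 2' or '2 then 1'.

Order 1 then 2:
  1 Intervocalic Voicing: [nufposuko] → [nufpozugo]
  2 Apocope: [nufpozugo] → [nufpozug]
  result: [nufpozug]
Order 2 then 1:
  2 Apocope: [nufposuko] → [nufposuk]
  1 Intervocalic Voicing: [nufposuk] → [nufpozuk]
  result: [nufpozuk]

2 then 1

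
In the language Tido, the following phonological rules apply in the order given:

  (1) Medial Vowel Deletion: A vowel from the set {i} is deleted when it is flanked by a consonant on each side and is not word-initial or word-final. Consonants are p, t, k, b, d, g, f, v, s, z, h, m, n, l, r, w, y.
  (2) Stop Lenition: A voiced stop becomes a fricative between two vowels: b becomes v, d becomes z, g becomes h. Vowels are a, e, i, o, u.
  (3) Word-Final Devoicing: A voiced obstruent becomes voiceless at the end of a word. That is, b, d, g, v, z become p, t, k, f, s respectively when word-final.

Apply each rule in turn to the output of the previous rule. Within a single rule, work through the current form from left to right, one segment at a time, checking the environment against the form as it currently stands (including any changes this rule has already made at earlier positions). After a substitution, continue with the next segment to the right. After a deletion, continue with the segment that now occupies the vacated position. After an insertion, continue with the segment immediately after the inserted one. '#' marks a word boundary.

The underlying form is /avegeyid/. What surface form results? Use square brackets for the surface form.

(1) Medial Vowel Deletion: [avegeyid] → [avegeyd]
(2) Stop Lenition: [avegeyd] → [aveheyd]
(3) Word-Final Devoicing: [aveheyd] → [aveheyt]

[aveheyt]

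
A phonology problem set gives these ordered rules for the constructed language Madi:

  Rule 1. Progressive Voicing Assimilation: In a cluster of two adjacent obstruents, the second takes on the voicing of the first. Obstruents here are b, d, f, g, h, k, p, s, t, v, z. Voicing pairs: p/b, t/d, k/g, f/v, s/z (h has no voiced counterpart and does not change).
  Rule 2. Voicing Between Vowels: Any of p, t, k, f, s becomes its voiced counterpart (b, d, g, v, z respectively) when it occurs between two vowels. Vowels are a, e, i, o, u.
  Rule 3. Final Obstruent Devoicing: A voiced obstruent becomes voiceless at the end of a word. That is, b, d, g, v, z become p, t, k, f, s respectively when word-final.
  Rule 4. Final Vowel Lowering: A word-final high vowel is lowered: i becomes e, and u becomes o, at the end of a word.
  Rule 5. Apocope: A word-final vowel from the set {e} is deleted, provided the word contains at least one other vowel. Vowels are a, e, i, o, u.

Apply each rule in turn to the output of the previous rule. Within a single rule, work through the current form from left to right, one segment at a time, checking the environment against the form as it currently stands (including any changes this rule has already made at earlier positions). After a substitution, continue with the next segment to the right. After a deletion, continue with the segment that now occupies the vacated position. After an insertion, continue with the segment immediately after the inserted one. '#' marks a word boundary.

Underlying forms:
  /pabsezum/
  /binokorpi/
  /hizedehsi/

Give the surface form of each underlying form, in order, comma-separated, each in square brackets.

/pabsezum/:
  Rule 1 Progressive Voicing Assimilation: [pabsezum] → [pabzezum]
  Rule 2 Voicing Between Vowels: no change — [pabzezum]
  Rule 3 Final Obstruent Devoicing: no change — [pabzezum]
  Rule 4 Final Vowel Lowering: no change — [pabzezum]
  Rule 5 Apocope: no change — [pabzezum]
/binokorpi/:
  Rule 1 Progressive Voicing Assimilation: no change — [binokorpi]
  Rule 2 Voicing Between Vowels: [binokorpi] → [binogorpi]
  Rule 3 Final Obstruent Devoicing: no change — [binogorpi]
  Rule 4 Final Vowel Lowering: [binogorpi] → [binogorpe]
  Rule 5 Apocope: [binogorpe] → [binogorp]
/hizedehsi/:
  Rule 1 Progressive Voicing Assimilation: no change — [hizedehsi]
  Rule 2 Voicing Between Vowels: no change — [hizedehsi]
  Rule 3 Final Obstruent Devoicing: no change — [hizedehsi]
  Rule 4 Final Vowel Lowering: [hizedehsi] → [hizedehse]
  Rule 5 Apocope: [hizedehse] → [hizedehs]

[pabzezum], [binogorp], [hizedehs]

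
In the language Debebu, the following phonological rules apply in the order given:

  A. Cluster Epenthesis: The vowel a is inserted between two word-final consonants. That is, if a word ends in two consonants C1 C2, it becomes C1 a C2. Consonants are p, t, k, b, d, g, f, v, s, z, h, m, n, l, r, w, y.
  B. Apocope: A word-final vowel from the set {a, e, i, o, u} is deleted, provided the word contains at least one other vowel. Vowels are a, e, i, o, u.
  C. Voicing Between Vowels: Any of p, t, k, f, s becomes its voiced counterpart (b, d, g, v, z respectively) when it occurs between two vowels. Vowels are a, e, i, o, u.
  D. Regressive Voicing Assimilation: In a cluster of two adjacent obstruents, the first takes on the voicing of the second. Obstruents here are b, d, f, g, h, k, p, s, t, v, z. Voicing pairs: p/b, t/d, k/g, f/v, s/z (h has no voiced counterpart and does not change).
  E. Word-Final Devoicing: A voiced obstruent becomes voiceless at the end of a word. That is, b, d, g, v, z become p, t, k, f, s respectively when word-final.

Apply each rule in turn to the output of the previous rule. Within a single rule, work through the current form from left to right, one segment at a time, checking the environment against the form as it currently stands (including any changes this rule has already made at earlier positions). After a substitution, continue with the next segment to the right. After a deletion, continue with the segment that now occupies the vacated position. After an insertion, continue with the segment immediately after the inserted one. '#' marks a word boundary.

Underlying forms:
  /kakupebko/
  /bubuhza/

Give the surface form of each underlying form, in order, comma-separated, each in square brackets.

[kagubepk], [bubuhs]

/kakupebko/:
  A Cluster Epenthesis: no change — [kakupebko]
  B Apocope: [kakupebko] → [kakupebk]
  C Voicing Between Vowels: [kakupebk] → [kagubebk]
  D Regressive Voicing Assimilation: [kagubebk] → [kagubepk]
  E Word-Final Devoicing: no change — [kagubepk]
/bubuhza/:
  A Cluster Epenthesis: no change — [bubuhza]
  B Apocope: [bubuhza] → [bubuhz]
  C Voicing Between Vowels: no change — [bubuhz]
  D Regressive Voicing Assimilation: no change — [bubuhz]
  E Word-Final Devoicing: [bubuhz] → [bubuhs]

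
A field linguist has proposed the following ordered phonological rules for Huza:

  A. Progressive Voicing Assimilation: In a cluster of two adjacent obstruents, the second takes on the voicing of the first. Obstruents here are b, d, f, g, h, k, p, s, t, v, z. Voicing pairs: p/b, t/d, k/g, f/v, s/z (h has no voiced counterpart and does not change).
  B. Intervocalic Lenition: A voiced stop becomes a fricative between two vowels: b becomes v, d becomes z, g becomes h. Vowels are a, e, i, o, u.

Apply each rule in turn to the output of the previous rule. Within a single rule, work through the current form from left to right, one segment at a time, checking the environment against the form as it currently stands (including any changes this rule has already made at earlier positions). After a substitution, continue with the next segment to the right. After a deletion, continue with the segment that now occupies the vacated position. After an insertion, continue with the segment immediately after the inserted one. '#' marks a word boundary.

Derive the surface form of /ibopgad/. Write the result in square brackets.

A Progressive Voicing Assimilation: [ibopgad] → [ibopkad]
B Intervocalic Lenition: [ibopkad] → [ivopkad]

[ivopkad]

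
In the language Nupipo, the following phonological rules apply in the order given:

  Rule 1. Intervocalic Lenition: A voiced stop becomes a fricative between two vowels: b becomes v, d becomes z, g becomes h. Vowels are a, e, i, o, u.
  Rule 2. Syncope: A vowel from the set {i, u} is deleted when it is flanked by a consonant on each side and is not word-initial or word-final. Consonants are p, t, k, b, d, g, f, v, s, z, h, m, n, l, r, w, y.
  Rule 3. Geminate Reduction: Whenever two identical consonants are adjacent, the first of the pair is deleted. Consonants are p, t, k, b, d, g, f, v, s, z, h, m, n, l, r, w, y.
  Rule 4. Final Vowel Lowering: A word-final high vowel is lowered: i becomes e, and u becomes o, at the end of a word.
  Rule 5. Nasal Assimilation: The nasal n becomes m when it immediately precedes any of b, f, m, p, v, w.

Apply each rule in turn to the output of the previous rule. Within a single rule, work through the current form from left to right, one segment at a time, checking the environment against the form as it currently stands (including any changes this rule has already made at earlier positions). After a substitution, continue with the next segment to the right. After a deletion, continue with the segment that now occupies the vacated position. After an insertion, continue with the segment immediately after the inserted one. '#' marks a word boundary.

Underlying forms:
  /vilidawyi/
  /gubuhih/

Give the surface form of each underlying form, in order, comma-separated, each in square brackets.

[vlzawye], [gvh]

/vilidawyi/:
  Rule 1 Intervocalic Lenition: [vilidawyi] → [vilizawyi]
  Rule 2 Syncope: [vilizawyi] → [vlzawyi]
  Rule 3 Geminate Reduction: no change — [vlzawyi]
  Rule 4 Final Vowel Lowering: [vlzawyi] → [vlzawye]
  Rule 5 Nasal Assimilation: no change — [vlzawye]
/gubuhih/:
  Rule 1 Intervocalic Lenition: [gubuhih] → [guvuhih]
  Rule 2 Syncope: [guvuhih] → [gvhh]
  Rule 3 Geminate Reduction: [gvhh] → [gvh]
  Rule 4 Final Vowel Lowering: no change — [gvh]
  Rule 5 Nasal Assimilation: no change — [gvh]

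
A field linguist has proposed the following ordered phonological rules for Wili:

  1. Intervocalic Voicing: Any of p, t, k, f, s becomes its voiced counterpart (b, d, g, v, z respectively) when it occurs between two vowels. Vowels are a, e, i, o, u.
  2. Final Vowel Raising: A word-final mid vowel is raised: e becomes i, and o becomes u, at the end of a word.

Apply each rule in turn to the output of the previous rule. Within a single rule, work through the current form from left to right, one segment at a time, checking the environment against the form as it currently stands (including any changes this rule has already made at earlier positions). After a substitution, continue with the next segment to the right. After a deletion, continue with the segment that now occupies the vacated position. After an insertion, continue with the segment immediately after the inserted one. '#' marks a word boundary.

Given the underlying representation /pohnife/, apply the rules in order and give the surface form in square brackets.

1 Intervocalic Voicing: [pohnife] → [pohnive]
2 Final Vowel Raising: [pohnive] → [pohnivi]

[pohnivi]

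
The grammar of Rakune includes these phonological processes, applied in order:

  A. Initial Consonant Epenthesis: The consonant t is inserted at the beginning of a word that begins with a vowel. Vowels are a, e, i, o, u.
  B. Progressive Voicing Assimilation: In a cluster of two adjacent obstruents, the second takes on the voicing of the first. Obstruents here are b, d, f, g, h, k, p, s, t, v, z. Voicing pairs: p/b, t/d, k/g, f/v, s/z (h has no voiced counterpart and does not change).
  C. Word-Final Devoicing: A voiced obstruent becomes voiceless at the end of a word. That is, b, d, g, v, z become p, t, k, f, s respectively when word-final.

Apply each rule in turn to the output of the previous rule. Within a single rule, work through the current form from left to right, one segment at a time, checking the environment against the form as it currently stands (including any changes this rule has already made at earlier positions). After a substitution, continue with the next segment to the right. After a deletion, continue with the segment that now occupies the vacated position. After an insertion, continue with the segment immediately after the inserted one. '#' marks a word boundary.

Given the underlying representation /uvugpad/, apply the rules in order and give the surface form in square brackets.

[tuvugbat]

A Initial Consonant Epenthesis: [uvugpad] → [tuvugpad]
B Progressive Voicing Assimilation: [tuvugpad] → [tuvugbad]
C Word-Final Devoicing: [tuvugbad] → [tuvugbat]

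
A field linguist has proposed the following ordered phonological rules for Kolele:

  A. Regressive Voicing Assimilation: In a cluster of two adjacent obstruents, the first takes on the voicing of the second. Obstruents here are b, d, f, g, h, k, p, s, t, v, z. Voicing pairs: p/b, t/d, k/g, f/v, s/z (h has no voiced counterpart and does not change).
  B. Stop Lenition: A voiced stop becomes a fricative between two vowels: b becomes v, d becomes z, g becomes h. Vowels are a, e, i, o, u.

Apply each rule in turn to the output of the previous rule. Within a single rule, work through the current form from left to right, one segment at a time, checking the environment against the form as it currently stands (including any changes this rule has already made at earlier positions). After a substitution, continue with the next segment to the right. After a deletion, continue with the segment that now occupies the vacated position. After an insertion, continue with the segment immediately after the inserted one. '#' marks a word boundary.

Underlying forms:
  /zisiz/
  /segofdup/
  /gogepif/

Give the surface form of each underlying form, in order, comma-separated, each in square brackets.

/zisiz/:
  A Regressive Voicing Assimilation: no change — [zisiz]
  B Stop Lenition: no change — [zisiz]
/segofdup/:
  A Regressive Voicing Assimilation: [segofdup] → [segovdup]
  B Stop Lenition: [segovdup] → [sehovdup]
/gogepif/:
  A Regressive Voicing Assimilation: no change — [gogepif]
  B Stop Lenition: [gogepif] → [gohepif]

[zisiz], [sehovdup], [gohepif]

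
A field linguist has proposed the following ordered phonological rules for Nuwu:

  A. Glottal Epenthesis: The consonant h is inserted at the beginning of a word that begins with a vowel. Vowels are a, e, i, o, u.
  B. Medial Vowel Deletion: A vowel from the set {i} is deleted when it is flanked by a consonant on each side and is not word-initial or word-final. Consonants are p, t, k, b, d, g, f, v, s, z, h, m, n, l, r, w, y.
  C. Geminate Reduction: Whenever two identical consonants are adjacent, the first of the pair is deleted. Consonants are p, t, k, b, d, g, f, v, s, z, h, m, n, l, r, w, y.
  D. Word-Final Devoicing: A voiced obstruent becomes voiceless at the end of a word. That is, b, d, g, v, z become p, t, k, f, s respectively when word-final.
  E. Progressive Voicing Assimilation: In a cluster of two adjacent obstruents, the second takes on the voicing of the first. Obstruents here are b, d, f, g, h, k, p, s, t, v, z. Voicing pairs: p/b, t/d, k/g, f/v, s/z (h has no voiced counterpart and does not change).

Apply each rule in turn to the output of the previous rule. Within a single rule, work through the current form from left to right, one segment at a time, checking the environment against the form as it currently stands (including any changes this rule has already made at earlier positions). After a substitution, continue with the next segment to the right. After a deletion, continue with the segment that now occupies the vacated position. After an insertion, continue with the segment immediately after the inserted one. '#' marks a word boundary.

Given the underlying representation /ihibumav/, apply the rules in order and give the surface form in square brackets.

[hpumaf]

A Glottal Epenthesis: [ihibumav] → [hihibumav]
B Medial Vowel Deletion: [hihibumav] → [hhbumav]
C Geminate Reduction: [hhbumav] → [hbumav]
D Word-Final Devoicing: [hbumav] → [hbumaf]
E Progressive Voicing Assimilation: [hbumaf] → [hpumaf]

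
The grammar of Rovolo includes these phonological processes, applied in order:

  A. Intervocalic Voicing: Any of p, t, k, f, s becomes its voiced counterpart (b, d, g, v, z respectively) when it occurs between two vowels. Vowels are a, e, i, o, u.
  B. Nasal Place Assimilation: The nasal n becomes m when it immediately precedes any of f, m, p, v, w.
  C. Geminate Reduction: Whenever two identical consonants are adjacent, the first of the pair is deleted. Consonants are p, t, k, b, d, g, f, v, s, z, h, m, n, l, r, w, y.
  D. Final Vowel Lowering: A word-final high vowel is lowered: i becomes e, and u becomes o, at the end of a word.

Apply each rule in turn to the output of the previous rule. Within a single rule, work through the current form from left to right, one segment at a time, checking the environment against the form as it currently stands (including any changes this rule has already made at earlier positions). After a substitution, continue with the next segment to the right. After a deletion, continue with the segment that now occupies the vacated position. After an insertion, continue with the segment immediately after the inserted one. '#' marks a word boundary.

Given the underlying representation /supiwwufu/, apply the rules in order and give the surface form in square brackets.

A Intervocalic Voicing: [supiwwufu] → [subiwwuvu]
B Nasal Place Assimilation: no change — [subiwwuvu]
C Geminate Reduction: [subiwwuvu] → [subiwuvu]
D Final Vowel Lowering: [subiwuvu] → [subiwuvo]

[subiwuvo]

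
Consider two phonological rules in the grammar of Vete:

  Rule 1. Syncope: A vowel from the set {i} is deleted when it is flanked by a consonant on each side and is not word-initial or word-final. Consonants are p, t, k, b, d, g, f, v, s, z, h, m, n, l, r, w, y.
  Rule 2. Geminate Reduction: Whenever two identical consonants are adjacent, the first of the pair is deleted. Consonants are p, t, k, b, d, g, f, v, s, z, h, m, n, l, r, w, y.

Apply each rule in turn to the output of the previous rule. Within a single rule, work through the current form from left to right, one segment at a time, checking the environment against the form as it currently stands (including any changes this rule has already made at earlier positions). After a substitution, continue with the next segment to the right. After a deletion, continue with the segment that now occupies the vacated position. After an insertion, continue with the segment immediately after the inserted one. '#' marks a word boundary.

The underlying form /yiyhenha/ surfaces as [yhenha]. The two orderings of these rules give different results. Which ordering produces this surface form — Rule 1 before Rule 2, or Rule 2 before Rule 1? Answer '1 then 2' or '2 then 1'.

Order 1 then 2:
  1 Syncope: [yiyhenha] → [yyhenha]
  2 Geminate Reduction: [yyhenha] → [yhenha]
  result: [yhenha]
Order 2 then 1:
  2 Geminate Reduction: no change — [yiyhenha]
  1 Syncope: [yiyhenha] → [yyhenha]
  result: [yyhenha]

1 then 2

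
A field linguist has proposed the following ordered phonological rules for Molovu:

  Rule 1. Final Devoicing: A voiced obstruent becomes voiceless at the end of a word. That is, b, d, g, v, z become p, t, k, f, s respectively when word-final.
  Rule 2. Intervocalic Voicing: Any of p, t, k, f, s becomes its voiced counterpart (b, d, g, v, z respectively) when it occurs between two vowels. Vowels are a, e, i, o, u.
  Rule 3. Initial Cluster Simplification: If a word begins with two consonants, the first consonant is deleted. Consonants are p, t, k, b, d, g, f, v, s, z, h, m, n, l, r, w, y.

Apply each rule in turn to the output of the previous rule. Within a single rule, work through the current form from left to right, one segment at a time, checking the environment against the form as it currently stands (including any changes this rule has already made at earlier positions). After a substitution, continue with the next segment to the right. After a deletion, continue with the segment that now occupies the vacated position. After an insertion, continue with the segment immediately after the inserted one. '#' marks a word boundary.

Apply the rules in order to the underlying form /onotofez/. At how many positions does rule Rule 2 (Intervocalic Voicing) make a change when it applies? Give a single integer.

Rule 1 Final Devoicing: [onotofez] → [onotofes]
Rule 2 Intervocalic Voicing: [onotofes] → [onodoves]
Rule 3 Initial Cluster Simplification: no change — [onodoves]
Rule Rule 2 changed 2 position(s).

2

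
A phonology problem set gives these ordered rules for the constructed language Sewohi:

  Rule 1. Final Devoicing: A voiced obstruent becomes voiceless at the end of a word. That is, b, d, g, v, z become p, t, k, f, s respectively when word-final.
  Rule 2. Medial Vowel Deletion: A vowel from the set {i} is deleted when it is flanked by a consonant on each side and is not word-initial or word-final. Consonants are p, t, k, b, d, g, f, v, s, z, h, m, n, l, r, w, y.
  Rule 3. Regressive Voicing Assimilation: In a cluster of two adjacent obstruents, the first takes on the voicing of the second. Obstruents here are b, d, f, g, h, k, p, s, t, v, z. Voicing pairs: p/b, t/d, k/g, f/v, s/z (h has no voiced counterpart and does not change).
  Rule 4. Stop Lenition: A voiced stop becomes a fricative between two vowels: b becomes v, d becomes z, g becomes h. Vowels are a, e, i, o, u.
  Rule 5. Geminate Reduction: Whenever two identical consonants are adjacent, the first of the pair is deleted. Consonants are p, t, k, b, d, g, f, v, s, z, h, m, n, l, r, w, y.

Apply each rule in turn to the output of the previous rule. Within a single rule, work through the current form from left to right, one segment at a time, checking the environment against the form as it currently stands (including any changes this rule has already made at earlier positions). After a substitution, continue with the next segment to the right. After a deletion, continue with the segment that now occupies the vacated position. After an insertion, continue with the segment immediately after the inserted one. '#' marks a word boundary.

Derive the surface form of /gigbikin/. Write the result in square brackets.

Rule 1 Final Devoicing: no change — [gigbikin]
Rule 2 Medial Vowel Deletion: [gigbikin] → [ggbkn]
Rule 3 Regressive Voicing Assimilation: [ggbkn] → [ggpkn]
Rule 4 Stop Lenition: no change — [ggpkn]
Rule 5 Geminate Reduction: [ggpkn] → [gpkn]

[gpkn]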